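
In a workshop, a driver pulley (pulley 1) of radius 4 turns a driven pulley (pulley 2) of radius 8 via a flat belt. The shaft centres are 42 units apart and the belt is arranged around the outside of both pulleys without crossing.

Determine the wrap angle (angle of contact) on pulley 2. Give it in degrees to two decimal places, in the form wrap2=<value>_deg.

open belt: β = asin((r2−r1)/C) = asin(4/42) = 5.4650°
wrap1 = π − 2β = 169.0700°
wrap2 = π + 2β = 190.9300°

wrap2=190.93_deg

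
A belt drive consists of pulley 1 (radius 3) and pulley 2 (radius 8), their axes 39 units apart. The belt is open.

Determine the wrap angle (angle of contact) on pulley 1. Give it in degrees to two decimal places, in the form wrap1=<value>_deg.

open belt: β = asin((r2−r1)/C) = asin(5/39) = 7.3659°
wrap1 = π − 2β = 165.2682°
wrap2 = π + 2β = 194.7318°

wrap1=165.27_deg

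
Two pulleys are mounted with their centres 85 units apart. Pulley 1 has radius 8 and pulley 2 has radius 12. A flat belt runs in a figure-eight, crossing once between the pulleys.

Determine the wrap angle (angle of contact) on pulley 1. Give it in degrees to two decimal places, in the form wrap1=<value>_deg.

wrap1=207.22_deg

crossed belt: β = asin((r1+r2)/C) = asin(20/85) = 13.6090°
wrap1 = wrap2 = π + 2β = 207.2179°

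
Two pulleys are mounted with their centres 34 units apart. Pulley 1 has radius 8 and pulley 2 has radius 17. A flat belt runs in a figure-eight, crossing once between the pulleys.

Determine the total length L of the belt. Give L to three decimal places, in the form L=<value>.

crossed belt: β = asin((r1+r2)/C) = asin(25/34) = 47.3321°
wrap1 = wrap2 = π + 2β = 274.6641°
tangent length = C·cosβ = 23.0434
L = (r1+r2)·wrap + 2·C·cosβ = 25·4.7938 + 2·23.0434 = 165.9317

L=165.932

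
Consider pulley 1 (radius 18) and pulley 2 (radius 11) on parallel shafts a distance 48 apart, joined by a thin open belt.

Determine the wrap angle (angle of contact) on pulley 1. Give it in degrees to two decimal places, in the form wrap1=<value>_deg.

wrap1=196.77_deg

open belt: β = asin((r2−r1)/C) = asin(-7/48) = -8.3855°
wrap1 = π − 2β = 196.7711°
wrap2 = π + 2β = 163.2289°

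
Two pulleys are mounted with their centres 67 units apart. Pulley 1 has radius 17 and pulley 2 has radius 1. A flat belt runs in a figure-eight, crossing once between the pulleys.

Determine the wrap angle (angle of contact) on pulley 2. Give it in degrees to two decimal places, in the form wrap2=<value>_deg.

wrap2=211.17_deg

crossed belt: β = asin((r1+r2)/C) = asin(18/67) = 15.5843°
wrap1 = wrap2 = π + 2β = 211.1687°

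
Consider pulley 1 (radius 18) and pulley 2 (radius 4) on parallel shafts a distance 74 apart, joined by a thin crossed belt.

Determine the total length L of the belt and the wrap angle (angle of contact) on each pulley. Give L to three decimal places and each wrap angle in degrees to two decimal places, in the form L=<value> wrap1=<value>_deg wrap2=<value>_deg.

L=223.705 wrap1=214.59_deg wrap2=214.59_deg

crossed belt: β = asin((r1+r2)/C) = asin(22/74) = 17.2953°
wrap1 = wrap2 = π + 2β = 214.5907°
tangent length = C·cosβ = 70.6541
L = (r1+r2)·wrap + 2·C·cosβ = 22·3.7453 + 2·70.6541 = 223.7051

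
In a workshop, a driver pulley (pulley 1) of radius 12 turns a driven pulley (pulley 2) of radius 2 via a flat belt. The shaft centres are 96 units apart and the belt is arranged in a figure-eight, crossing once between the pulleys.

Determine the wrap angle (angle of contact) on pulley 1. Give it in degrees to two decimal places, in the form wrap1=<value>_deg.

wrap1=196.77_deg

crossed belt: β = asin((r1+r2)/C) = asin(14/96) = 8.3855°
wrap1 = wrap2 = π + 2β = 196.7711°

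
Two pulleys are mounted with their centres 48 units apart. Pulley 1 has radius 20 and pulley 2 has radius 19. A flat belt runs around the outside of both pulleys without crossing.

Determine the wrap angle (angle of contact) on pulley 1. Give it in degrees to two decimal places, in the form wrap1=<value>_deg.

open belt: β = asin((r2−r1)/C) = asin(-1/48) = -1.1937°
wrap1 = π − 2β = 182.3875°
wrap2 = π + 2β = 177.6125°

wrap1=182.39_deg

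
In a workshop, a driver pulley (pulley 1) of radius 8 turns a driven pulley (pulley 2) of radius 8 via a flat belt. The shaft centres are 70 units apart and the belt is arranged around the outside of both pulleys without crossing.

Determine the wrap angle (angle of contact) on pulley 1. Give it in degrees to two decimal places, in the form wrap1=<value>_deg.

wrap1=180.00_deg

open belt: β = asin((r2−r1)/C) = asin(0/70) = 0.0000°
wrap1 = π − 2β = 180.0000°
wrap2 = π + 2β = 180.0000°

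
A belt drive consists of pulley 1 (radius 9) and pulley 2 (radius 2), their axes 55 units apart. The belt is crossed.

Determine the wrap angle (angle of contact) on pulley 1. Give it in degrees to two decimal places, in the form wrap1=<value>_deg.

wrap1=203.07_deg

crossed belt: β = asin((r1+r2)/C) = asin(11/55) = 11.5370°
wrap1 = wrap2 = π + 2β = 203.0739°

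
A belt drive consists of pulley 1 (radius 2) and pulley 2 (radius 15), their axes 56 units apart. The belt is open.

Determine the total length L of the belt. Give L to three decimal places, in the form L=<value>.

L=168.439

open belt: β = asin((r2−r1)/C) = asin(13/56) = 13.4233°
wrap1 = π − 2β = 153.1535°
wrap2 = π + 2β = 206.8465°
tangent length = C·cosβ = 54.4702
L = r1·wrap1 + r2·wrap2 + 2·C·cosβ = 2·2.6730 + 15·3.6102 + 2·54.4702 = 168.4387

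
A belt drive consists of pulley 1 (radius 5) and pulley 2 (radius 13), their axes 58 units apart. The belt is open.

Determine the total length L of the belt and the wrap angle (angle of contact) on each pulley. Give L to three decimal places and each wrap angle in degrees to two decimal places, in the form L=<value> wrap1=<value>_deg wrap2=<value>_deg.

L=173.654 wrap1=164.14_deg wrap2=195.86_deg

open belt: β = asin((r2−r1)/C) = asin(8/58) = 7.9281°
wrap1 = π − 2β = 164.1437°
wrap2 = π + 2β = 195.8563°
tangent length = C·cosβ = 57.4456
L = r1·wrap1 + r2·wrap2 + 2·C·cosβ = 5·2.8648 + 13·3.4183 + 2·57.4456 = 173.6539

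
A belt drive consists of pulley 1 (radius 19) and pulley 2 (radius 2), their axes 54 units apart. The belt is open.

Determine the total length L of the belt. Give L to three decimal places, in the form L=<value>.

open belt: β = asin((r2−r1)/C) = asin(-17/54) = -18.3496°
wrap1 = π − 2β = 216.6993°
wrap2 = π + 2β = 143.3007°
tangent length = C·cosβ = 51.2543
L = r1·wrap1 + r2·wrap2 + 2·C·cosβ = 19·3.7821 + 2·2.5011 + 2·51.2543 = 179.3709

L=179.371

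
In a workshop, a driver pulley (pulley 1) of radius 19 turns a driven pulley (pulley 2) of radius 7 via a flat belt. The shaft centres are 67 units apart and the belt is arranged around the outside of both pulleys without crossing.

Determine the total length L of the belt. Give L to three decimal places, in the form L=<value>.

open belt: β = asin((r2−r1)/C) = asin(-12/67) = -10.3176°
wrap1 = π − 2β = 200.6352°
wrap2 = π + 2β = 159.3648°
tangent length = C·cosβ = 65.9166
L = r1·wrap1 + r2·wrap2 + 2·C·cosβ = 19·3.5017 + 7·2.7814 + 2·65.9166 = 217.8365

L=217.836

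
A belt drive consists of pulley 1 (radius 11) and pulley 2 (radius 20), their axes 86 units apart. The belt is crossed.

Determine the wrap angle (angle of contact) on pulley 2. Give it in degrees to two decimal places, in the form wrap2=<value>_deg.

wrap2=222.26_deg

crossed belt: β = asin((r1+r2)/C) = asin(31/86) = 21.1288°
wrap1 = wrap2 = π + 2β = 222.2575°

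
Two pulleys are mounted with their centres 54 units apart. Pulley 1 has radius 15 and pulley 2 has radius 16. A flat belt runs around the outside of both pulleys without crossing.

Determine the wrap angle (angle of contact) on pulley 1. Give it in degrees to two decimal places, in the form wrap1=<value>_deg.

wrap1=177.88_deg

open belt: β = asin((r2−r1)/C) = asin(1/54) = 1.0611°
wrap1 = π − 2β = 177.8778°
wrap2 = π + 2β = 182.1222°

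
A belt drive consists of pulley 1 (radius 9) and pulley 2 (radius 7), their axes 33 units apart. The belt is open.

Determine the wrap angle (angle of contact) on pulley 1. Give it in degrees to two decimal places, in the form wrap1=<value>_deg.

wrap1=186.95_deg

open belt: β = asin((r2−r1)/C) = asin(-2/33) = -3.4746°
wrap1 = π − 2β = 186.9492°
wrap2 = π + 2β = 173.0508°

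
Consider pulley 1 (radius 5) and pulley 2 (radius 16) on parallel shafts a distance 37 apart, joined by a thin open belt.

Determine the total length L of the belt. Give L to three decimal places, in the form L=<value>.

L=143.268

open belt: β = asin((r2−r1)/C) = asin(11/37) = 17.2953°
wrap1 = π − 2β = 145.4093°
wrap2 = π + 2β = 214.5907°
tangent length = C·cosβ = 35.3270
L = r1·wrap1 + r2·wrap2 + 2·C·cosβ = 5·2.5379 + 16·3.7453 + 2·35.3270 = 143.2685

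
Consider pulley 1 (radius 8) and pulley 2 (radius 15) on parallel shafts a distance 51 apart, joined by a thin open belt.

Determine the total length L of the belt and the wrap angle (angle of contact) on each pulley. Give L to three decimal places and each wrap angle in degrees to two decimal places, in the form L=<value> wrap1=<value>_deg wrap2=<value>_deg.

open belt: β = asin((r2−r1)/C) = asin(7/51) = 7.8890°
wrap1 = π − 2β = 164.2219°
wrap2 = π + 2β = 195.7781°
tangent length = C·cosβ = 50.5173
L = r1·wrap1 + r2·wrap2 + 2·C·cosβ = 8·2.8662 + 15·3.4170 + 2·50.5173 = 175.2189

L=175.219 wrap1=164.22_deg wrap2=195.78_deg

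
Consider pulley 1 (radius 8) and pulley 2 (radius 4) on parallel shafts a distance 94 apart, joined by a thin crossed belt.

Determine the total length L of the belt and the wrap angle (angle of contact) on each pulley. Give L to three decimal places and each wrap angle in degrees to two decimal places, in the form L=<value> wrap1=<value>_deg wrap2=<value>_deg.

crossed belt: β = asin((r1+r2)/C) = asin(12/94) = 7.3344°
wrap1 = wrap2 = π + 2β = 194.6687°
tangent length = C·cosβ = 93.2309
L = (r1+r2)·wrap + 2·C·cosβ = 12·3.3976 + 2·93.2309 = 227.2331

L=227.233 wrap1=194.67_deg wrap2=194.67_deg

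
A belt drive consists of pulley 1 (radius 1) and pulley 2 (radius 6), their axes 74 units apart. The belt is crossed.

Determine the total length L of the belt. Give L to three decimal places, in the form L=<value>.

crossed belt: β = asin((r1+r2)/C) = asin(7/74) = 5.4280°
wrap1 = wrap2 = π + 2β = 190.8560°
tangent length = C·cosβ = 73.6682
L = (r1+r2)·wrap + 2·C·cosβ = 7·3.3311 + 2·73.6682 = 170.6538

L=170.654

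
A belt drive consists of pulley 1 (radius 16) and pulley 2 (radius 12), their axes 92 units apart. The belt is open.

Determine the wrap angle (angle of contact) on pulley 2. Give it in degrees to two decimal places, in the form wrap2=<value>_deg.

open belt: β = asin((r2−r1)/C) = asin(-4/92) = -2.4919°
wrap1 = π − 2β = 184.9838°
wrap2 = π + 2β = 175.0162°

wrap2=175.02_deg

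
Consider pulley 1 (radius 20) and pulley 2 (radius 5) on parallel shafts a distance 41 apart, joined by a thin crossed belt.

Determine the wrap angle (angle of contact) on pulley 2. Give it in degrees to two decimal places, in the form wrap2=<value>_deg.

wrap2=255.14_deg

crossed belt: β = asin((r1+r2)/C) = asin(25/41) = 37.5719°
wrap1 = wrap2 = π + 2β = 255.1437°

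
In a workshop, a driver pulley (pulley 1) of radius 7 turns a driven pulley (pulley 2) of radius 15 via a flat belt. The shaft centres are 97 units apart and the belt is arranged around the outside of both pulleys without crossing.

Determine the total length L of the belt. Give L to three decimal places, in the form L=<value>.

L=263.775

open belt: β = asin((r2−r1)/C) = asin(8/97) = 4.7308°
wrap1 = π − 2β = 170.5384°
wrap2 = π + 2β = 189.4616°
tangent length = C·cosβ = 96.6695
L = r1·wrap1 + r2·wrap2 + 2·C·cosβ = 7·2.9765 + 15·3.3067 + 2·96.6695 = 263.7752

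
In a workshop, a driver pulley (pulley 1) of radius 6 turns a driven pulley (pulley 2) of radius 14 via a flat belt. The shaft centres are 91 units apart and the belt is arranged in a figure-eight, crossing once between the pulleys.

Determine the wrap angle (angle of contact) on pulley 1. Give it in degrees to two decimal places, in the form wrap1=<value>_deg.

crossed belt: β = asin((r1+r2)/C) = asin(20/91) = 12.6961°
wrap1 = wrap2 = π + 2β = 205.3922°

wrap1=205.39_deg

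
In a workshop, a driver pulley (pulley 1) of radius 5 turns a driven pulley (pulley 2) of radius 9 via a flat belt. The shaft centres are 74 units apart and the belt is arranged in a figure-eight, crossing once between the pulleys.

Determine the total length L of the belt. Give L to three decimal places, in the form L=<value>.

crossed belt: β = asin((r1+r2)/C) = asin(14/74) = 10.9055°
wrap1 = wrap2 = π + 2β = 201.8109°
tangent length = C·cosβ = 72.6636
L = (r1+r2)·wrap + 2·C·cosβ = 14·3.5223 + 2·72.6636 = 194.6389

L=194.639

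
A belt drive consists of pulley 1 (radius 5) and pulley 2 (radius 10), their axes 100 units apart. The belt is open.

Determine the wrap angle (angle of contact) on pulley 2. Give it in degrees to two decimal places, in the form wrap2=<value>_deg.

wrap2=185.73_deg

open belt: β = asin((r2−r1)/C) = asin(5/100) = 2.8660°
wrap1 = π − 2β = 174.2680°
wrap2 = π + 2β = 185.7320°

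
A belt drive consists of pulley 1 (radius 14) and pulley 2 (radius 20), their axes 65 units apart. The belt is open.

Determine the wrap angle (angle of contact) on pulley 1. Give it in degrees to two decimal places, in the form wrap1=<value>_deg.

open belt: β = asin((r2−r1)/C) = asin(6/65) = 5.2964°
wrap1 = π − 2β = 169.4072°
wrap2 = π + 2β = 190.5928°

wrap1=169.41_deg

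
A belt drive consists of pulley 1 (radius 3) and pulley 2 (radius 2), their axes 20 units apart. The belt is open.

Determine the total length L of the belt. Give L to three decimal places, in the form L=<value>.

open belt: β = asin((r2−r1)/C) = asin(-1/20) = -2.8660°
wrap1 = π − 2β = 185.7320°
wrap2 = π + 2β = 174.2680°
tangent length = C·cosβ = 19.9750
L = r1·wrap1 + r2·wrap2 + 2·C·cosβ = 3·3.2416 + 2·3.0416 + 2·19.9750 = 55.7580

L=55.758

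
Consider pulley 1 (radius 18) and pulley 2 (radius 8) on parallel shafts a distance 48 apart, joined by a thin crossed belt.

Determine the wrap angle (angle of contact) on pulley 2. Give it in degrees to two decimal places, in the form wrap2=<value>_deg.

wrap2=245.59_deg

crossed belt: β = asin((r1+r2)/C) = asin(26/48) = 32.7972°
wrap1 = wrap2 = π + 2β = 245.5943°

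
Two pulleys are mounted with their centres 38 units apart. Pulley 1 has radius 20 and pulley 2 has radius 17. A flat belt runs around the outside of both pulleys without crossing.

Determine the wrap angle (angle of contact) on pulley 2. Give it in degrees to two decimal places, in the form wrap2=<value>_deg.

wrap2=170.94_deg

open belt: β = asin((r2−r1)/C) = asin(-3/38) = -4.5281°
wrap1 = π − 2β = 189.0561°
wrap2 = π + 2β = 170.9439°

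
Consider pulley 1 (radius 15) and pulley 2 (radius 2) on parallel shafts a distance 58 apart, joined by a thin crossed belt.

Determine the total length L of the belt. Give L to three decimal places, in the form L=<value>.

L=174.426

crossed belt: β = asin((r1+r2)/C) = asin(17/58) = 17.0438°
wrap1 = wrap2 = π + 2β = 214.0877°
tangent length = C·cosβ = 55.4527
L = (r1+r2)·wrap + 2·C·cosβ = 17·3.7365 + 2·55.4527 = 174.4265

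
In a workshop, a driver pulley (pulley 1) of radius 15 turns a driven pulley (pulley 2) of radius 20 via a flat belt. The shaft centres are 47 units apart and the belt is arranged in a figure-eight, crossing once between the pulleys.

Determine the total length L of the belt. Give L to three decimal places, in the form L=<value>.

crossed belt: β = asin((r1+r2)/C) = asin(35/47) = 48.1317°
wrap1 = wrap2 = π + 2β = 276.2634°
tangent length = C·cosβ = 31.3688
L = (r1+r2)·wrap + 2·C·cosβ = 35·4.8217 + 2·31.3688 = 231.4972

L=231.497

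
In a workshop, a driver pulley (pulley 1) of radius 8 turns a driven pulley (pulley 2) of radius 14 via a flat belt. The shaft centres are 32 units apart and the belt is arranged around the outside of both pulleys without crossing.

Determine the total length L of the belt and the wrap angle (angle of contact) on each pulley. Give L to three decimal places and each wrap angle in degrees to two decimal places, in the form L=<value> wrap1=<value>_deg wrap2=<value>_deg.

open belt: β = asin((r2−r1)/C) = asin(6/32) = 10.8069°
wrap1 = π − 2β = 158.3862°
wrap2 = π + 2β = 201.6138°
tangent length = C·cosβ = 31.4325
L = r1·wrap1 + r2·wrap2 + 2·C·cosβ = 8·2.7644 + 14·3.5188 + 2·31.4325 = 134.2434

L=134.243 wrap1=158.39_deg wrap2=201.61_deg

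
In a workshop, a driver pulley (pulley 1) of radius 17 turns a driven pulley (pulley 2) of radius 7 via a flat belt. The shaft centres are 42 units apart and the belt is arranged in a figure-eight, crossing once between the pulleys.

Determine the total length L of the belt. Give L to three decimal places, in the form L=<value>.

L=173.529

crossed belt: β = asin((r1+r2)/C) = asin(24/42) = 34.8499°
wrap1 = wrap2 = π + 2β = 249.6998°
tangent length = C·cosβ = 34.4674
L = (r1+r2)·wrap + 2·C·cosβ = 24·4.3581 + 2·34.4674 = 173.5288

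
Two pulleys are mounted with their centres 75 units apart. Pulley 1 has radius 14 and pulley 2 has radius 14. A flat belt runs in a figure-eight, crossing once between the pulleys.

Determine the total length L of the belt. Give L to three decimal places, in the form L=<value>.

L=248.545

crossed belt: β = asin((r1+r2)/C) = asin(28/75) = 21.9213°
wrap1 = wrap2 = π + 2β = 223.8427°
tangent length = C·cosβ = 69.5773
L = (r1+r2)·wrap + 2·C·cosβ = 28·3.9068 + 2·69.5773 = 248.5448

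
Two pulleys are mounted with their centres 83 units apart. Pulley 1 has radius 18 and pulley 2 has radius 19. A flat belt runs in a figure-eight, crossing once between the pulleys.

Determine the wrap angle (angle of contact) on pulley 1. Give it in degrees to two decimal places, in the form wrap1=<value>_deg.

wrap1=232.95_deg

crossed belt: β = asin((r1+r2)/C) = asin(37/83) = 26.4735°
wrap1 = wrap2 = π + 2β = 232.9469°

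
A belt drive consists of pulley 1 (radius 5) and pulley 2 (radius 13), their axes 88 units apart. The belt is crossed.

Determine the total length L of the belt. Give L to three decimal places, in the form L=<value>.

crossed belt: β = asin((r1+r2)/C) = asin(18/88) = 11.8029°
wrap1 = wrap2 = π + 2β = 203.6058°
tangent length = C·cosβ = 86.1394
L = (r1+r2)·wrap + 2·C·cosβ = 18·3.5536 + 2·86.1394 = 236.2435

L=236.243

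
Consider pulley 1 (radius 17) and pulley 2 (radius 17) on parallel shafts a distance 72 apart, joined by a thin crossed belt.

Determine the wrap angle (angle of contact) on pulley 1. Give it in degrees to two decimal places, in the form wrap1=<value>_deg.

crossed belt: β = asin((r1+r2)/C) = asin(34/72) = 28.1786°
wrap1 = wrap2 = π + 2β = 236.3573°

wrap1=236.36_deg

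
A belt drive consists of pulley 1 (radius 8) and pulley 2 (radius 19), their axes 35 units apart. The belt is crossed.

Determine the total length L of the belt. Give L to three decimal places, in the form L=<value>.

crossed belt: β = asin((r1+r2)/C) = asin(27/35) = 50.4823°
wrap1 = wrap2 = π + 2β = 280.9647°
tangent length = C·cosβ = 22.2711
L = (r1+r2)·wrap + 2·C·cosβ = 27·4.9038 + 2·22.2711 = 176.9436

L=176.944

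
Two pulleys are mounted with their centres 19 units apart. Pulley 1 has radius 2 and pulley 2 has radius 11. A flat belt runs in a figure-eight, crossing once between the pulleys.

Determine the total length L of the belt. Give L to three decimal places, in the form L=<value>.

L=88.145

crossed belt: β = asin((r1+r2)/C) = asin(13/19) = 43.1736°
wrap1 = wrap2 = π + 2β = 266.3471°
tangent length = C·cosβ = 13.8564
L = (r1+r2)·wrap + 2·C·cosβ = 13·4.6486 + 2·13.8564 = 88.1451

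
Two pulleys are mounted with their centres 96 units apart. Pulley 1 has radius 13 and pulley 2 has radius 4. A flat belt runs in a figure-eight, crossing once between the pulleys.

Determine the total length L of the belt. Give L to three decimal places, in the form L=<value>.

crossed belt: β = asin((r1+r2)/C) = asin(17/96) = 10.1999°
wrap1 = wrap2 = π + 2β = 200.3998°
tangent length = C·cosβ = 94.4828
L = (r1+r2)·wrap + 2·C·cosβ = 17·3.4976 + 2·94.4828 = 248.4254

L=248.425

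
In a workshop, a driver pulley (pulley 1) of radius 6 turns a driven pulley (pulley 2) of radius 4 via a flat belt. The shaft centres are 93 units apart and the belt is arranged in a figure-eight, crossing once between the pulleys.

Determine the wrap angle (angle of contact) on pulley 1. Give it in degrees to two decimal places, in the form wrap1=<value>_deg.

crossed belt: β = asin((r1+r2)/C) = asin(10/93) = 6.1728°
wrap1 = wrap2 = π + 2β = 192.3455°

wrap1=192.35_deg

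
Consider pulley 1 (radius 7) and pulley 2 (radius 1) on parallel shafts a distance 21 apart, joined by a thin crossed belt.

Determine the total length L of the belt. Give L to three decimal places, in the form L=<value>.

L=70.219

crossed belt: β = asin((r1+r2)/C) = asin(8/21) = 22.3927°
wrap1 = wrap2 = π + 2β = 224.7854°
tangent length = C·cosβ = 19.4165
L = (r1+r2)·wrap + 2·C·cosβ = 8·3.9232 + 2·19.4165 = 70.2189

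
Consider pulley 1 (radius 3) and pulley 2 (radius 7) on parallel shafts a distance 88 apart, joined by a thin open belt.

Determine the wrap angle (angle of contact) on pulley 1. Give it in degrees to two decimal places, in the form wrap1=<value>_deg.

wrap1=174.79_deg

open belt: β = asin((r2−r1)/C) = asin(4/88) = 2.6053°
wrap1 = π − 2β = 174.7895°
wrap2 = π + 2β = 185.2105°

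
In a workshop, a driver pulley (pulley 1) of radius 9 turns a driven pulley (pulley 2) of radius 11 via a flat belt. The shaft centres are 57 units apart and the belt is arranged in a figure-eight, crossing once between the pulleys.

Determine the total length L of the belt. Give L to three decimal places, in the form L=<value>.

L=183.924

crossed belt: β = asin((r1+r2)/C) = asin(20/57) = 20.5410°
wrap1 = wrap2 = π + 2β = 221.0820°
tangent length = C·cosβ = 53.3760
L = (r1+r2)·wrap + 2·C·cosβ = 20·3.8586 + 2·53.3760 = 183.9242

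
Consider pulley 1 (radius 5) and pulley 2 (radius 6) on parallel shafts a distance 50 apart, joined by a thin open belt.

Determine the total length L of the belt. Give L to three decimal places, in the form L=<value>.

open belt: β = asin((r2−r1)/C) = asin(1/50) = 1.1460°
wrap1 = π − 2β = 177.7080°
wrap2 = π + 2β = 182.2920°
tangent length = C·cosβ = 49.9900
L = r1·wrap1 + r2·wrap2 + 2·C·cosβ = 5·3.1016 + 6·3.1816 + 2·49.9900 = 134.5775

L=134.578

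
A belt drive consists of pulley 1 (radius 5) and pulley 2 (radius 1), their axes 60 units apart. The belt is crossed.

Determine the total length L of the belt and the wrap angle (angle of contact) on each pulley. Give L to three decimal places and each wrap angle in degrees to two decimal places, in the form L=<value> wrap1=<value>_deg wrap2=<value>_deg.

L=139.450 wrap1=191.48_deg wrap2=191.48_deg

crossed belt: β = asin((r1+r2)/C) = asin(6/60) = 5.7392°
wrap1 = wrap2 = π + 2β = 191.4783°
tangent length = C·cosβ = 59.6992
L = (r1+r2)·wrap + 2·C·cosβ = 6·3.3419 + 2·59.6992 = 139.4501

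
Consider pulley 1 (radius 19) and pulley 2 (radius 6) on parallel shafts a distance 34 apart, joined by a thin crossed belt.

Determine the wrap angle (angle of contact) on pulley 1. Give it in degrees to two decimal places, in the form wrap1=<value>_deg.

wrap1=274.66_deg

crossed belt: β = asin((r1+r2)/C) = asin(25/34) = 47.3321°
wrap1 = wrap2 = π + 2β = 274.6641°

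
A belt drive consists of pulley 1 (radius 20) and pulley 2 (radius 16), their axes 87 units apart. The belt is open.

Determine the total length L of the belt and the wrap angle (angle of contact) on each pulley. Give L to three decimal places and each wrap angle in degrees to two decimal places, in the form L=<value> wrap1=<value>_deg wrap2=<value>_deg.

open belt: β = asin((r2−r1)/C) = asin(-4/87) = -2.6352°
wrap1 = π − 2β = 185.2704°
wrap2 = π + 2β = 174.7296°
tangent length = C·cosβ = 86.9080
L = r1·wrap1 + r2·wrap2 + 2·C·cosβ = 20·3.2336 + 16·3.0496 + 2·86.9080 = 287.2813

L=287.281 wrap1=185.27_deg wrap2=174.73_deg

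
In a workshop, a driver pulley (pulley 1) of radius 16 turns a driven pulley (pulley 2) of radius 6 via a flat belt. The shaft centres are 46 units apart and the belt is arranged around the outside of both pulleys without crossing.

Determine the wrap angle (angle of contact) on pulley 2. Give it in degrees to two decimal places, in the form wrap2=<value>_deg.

open belt: β = asin((r2−r1)/C) = asin(-10/46) = -12.5559°
wrap1 = π − 2β = 205.1117°
wrap2 = π + 2β = 154.8883°

wrap2=154.89_deg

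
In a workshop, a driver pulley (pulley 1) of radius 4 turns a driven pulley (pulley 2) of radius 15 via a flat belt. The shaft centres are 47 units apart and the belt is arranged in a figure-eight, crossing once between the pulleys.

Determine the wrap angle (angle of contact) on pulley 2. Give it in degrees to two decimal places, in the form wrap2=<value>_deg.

wrap2=227.69_deg

crossed belt: β = asin((r1+r2)/C) = asin(19/47) = 23.8445°
wrap1 = wrap2 = π + 2β = 227.6889°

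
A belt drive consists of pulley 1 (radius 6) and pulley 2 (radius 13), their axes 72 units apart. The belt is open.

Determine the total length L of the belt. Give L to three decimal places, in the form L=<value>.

L=204.371

open belt: β = asin((r2−r1)/C) = asin(7/72) = 5.5792°
wrap1 = π − 2β = 168.8415°
wrap2 = π + 2β = 191.1585°
tangent length = C·cosβ = 71.6589
L = r1·wrap1 + r2·wrap2 + 2·C·cosβ = 6·2.9468 + 13·3.3363 + 2·71.6589 = 204.3714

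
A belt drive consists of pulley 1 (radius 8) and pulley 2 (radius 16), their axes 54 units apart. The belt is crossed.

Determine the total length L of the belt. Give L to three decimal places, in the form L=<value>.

L=194.252

crossed belt: β = asin((r1+r2)/C) = asin(24/54) = 26.3878°
wrap1 = wrap2 = π + 2β = 232.7756°
tangent length = C·cosβ = 48.3735
L = (r1+r2)·wrap + 2·C·cosβ = 24·4.0627 + 2·48.3735 = 194.2519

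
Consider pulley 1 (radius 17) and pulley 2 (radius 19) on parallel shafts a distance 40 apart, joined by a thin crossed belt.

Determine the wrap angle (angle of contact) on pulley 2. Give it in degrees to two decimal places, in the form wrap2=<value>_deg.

wrap2=308.32_deg

crossed belt: β = asin((r1+r2)/C) = asin(36/40) = 64.1581°
wrap1 = wrap2 = π + 2β = 308.3161°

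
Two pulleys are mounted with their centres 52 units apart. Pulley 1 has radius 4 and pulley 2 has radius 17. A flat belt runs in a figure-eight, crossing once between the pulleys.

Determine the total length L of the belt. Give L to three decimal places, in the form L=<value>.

crossed belt: β = asin((r1+r2)/C) = asin(21/52) = 23.8188°
wrap1 = wrap2 = π + 2β = 227.6377°
tangent length = C·cosβ = 47.5710
L = (r1+r2)·wrap + 2·C·cosβ = 21·3.9730 + 2·47.5710 = 178.5756

L=178.576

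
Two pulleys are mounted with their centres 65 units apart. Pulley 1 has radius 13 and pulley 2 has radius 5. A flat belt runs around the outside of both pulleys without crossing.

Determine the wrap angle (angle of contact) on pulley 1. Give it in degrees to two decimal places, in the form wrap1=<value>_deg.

open belt: β = asin((r2−r1)/C) = asin(-8/65) = -7.0697°
wrap1 = π − 2β = 194.1394°
wrap2 = π + 2β = 165.8606°

wrap1=194.14_deg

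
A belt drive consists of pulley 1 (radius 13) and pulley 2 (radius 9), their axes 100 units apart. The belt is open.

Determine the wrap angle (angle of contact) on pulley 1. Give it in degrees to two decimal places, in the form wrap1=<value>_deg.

wrap1=184.58_deg

open belt: β = asin((r2−r1)/C) = asin(-4/100) = -2.2924°
wrap1 = π − 2β = 184.5849°
wrap2 = π + 2β = 175.4151°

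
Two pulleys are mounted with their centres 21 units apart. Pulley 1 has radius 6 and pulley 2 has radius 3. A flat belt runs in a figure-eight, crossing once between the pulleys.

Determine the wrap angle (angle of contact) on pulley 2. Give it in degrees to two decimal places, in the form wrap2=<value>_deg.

wrap2=230.75_deg

crossed belt: β = asin((r1+r2)/C) = asin(9/21) = 25.3769°
wrap1 = wrap2 = π + 2β = 230.7539°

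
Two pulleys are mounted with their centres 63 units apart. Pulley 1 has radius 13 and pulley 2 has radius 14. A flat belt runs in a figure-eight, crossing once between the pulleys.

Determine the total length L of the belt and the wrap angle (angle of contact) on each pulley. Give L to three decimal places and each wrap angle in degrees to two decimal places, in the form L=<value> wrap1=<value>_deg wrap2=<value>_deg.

crossed belt: β = asin((r1+r2)/C) = asin(27/63) = 25.3769°
wrap1 = wrap2 = π + 2β = 230.7539°
tangent length = C·cosβ = 56.9210
L = (r1+r2)·wrap + 2·C·cosβ = 27·4.0274 + 2·56.9210 = 222.5822

L=222.582 wrap1=230.75_deg wrap2=230.75_deg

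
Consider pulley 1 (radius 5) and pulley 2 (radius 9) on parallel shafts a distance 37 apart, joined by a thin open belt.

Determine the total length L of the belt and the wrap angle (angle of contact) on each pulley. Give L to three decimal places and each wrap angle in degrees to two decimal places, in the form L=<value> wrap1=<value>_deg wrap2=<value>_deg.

open belt: β = asin((r2−r1)/C) = asin(4/37) = 6.2063°
wrap1 = π − 2β = 167.5875°
wrap2 = π + 2β = 192.4125°
tangent length = C·cosβ = 36.7831
L = r1·wrap1 + r2·wrap2 + 2·C·cosβ = 5·2.9250 + 9·3.3582 + 2·36.7831 = 118.4152

L=118.415 wrap1=167.59_deg wrap2=192.41_deg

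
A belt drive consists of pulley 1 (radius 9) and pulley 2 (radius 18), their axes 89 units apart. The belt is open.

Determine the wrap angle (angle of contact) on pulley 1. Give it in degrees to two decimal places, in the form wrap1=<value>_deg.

open belt: β = asin((r2−r1)/C) = asin(9/89) = 5.8039°
wrap1 = π − 2β = 168.3922°
wrap2 = π + 2β = 191.6078°

wrap1=168.39_deg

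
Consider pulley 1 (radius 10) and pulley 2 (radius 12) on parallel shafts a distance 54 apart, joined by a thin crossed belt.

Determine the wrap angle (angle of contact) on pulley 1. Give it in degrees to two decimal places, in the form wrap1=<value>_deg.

crossed belt: β = asin((r1+r2)/C) = asin(22/54) = 24.0421°
wrap1 = wrap2 = π + 2β = 228.0842°

wrap1=228.08_deg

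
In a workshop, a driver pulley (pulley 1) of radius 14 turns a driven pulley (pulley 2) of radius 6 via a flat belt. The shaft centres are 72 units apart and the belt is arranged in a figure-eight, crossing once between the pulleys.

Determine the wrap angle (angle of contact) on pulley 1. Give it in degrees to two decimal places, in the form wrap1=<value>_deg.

wrap1=212.26_deg

crossed belt: β = asin((r1+r2)/C) = asin(20/72) = 16.1276°
wrap1 = wrap2 = π + 2β = 212.2552°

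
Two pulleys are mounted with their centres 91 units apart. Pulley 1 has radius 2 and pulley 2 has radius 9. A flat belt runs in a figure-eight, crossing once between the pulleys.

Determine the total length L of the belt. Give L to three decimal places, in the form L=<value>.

crossed belt: β = asin((r1+r2)/C) = asin(11/91) = 6.9428°
wrap1 = wrap2 = π + 2β = 193.8857°
tangent length = C·cosβ = 90.3327
L = (r1+r2)·wrap + 2·C·cosβ = 11·3.3839 + 2·90.3327 = 217.8888

L=217.889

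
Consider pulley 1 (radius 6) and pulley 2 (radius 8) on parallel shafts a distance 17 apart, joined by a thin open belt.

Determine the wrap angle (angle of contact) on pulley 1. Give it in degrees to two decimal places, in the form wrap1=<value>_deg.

wrap1=166.49_deg

open belt: β = asin((r2−r1)/C) = asin(2/17) = 6.7563°
wrap1 = π − 2β = 166.4873°
wrap2 = π + 2β = 193.5127°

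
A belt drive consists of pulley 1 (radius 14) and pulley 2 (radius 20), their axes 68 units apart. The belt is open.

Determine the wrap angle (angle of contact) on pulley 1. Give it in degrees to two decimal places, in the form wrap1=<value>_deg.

open belt: β = asin((r2−r1)/C) = asin(6/68) = 5.0621°
wrap1 = π − 2β = 169.8758°
wrap2 = π + 2β = 190.1242°

wrap1=169.88_deg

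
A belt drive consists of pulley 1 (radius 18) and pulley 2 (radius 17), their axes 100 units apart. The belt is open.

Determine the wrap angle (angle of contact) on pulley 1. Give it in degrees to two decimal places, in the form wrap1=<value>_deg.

wrap1=181.15_deg

open belt: β = asin((r2−r1)/C) = asin(-1/100) = -0.5730°
wrap1 = π − 2β = 181.1459°
wrap2 = π + 2β = 178.8541°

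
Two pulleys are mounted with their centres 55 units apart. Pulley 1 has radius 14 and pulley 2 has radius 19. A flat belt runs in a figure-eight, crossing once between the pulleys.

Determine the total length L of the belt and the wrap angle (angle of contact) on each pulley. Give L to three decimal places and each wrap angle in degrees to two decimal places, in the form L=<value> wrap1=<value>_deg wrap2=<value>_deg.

L=234.144 wrap1=253.74_deg wrap2=253.74_deg

crossed belt: β = asin((r1+r2)/C) = asin(33/55) = 36.8699°
wrap1 = wrap2 = π + 2β = 253.7398°
tangent length = C·cosβ = 44.0000
L = (r1+r2)·wrap + 2·C·cosβ = 33·4.4286 + 2·44.0000 = 234.1436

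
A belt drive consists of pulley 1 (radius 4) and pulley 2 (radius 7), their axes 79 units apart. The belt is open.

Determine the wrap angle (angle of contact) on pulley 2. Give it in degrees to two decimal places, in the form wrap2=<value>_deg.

wrap2=184.35_deg

open belt: β = asin((r2−r1)/C) = asin(3/79) = 2.1763°
wrap1 = π − 2β = 175.6474°
wrap2 = π + 2β = 184.3526°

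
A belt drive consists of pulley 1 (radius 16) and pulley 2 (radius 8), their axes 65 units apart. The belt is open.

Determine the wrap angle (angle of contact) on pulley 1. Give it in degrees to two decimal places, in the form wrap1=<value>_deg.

open belt: β = asin((r2−r1)/C) = asin(-8/65) = -7.0697°
wrap1 = π − 2β = 194.1394°
wrap2 = π + 2β = 165.8606°

wrap1=194.14_deg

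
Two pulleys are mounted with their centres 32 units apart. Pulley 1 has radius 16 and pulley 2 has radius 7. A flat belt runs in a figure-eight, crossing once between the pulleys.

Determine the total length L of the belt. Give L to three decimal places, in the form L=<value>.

L=153.646

crossed belt: β = asin((r1+r2)/C) = asin(23/32) = 45.9514°
wrap1 = wrap2 = π + 2β = 271.9027°
tangent length = C·cosβ = 22.2486
L = (r1+r2)·wrap + 2·C·cosβ = 23·4.7456 + 2·22.2486 = 153.6459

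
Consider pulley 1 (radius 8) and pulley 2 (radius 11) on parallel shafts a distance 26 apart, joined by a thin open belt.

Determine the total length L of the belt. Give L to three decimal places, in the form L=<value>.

L=112.037

open belt: β = asin((r2−r1)/C) = asin(3/26) = 6.6258°
wrap1 = π − 2β = 166.7484°
wrap2 = π + 2β = 193.2516°
tangent length = C·cosβ = 25.8263
L = r1·wrap1 + r2·wrap2 + 2·C·cosβ = 8·2.9103 + 11·3.3729 + 2·25.8263 = 112.0368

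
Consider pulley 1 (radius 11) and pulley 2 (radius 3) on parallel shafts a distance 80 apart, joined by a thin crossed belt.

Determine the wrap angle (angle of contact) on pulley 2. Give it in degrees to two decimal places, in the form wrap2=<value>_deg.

crossed belt: β = asin((r1+r2)/C) = asin(14/80) = 10.0787°
wrap1 = wrap2 = π + 2β = 200.1573°

wrap2=200.16_deg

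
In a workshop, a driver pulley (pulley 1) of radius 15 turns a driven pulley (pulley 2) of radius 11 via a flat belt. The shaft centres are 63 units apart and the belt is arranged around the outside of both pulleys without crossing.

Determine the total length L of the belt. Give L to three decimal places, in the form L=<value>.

open belt: β = asin((r2−r1)/C) = asin(-4/63) = -3.6403°
wrap1 = π − 2β = 187.2806°
wrap2 = π + 2β = 172.7194°
tangent length = C·cosβ = 62.8729
L = r1·wrap1 + r2·wrap2 + 2·C·cosβ = 15·3.2687 + 11·3.0145 + 2·62.8729 = 207.9355

L=207.935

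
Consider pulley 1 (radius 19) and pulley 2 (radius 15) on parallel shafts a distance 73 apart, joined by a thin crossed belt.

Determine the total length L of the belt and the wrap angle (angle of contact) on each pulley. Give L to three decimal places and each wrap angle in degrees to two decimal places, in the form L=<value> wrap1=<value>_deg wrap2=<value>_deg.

L=268.957 wrap1=235.52_deg wrap2=235.52_deg

crossed belt: β = asin((r1+r2)/C) = asin(34/73) = 27.7590°
wrap1 = wrap2 = π + 2β = 235.5180°
tangent length = C·cosβ = 64.5988
L = (r1+r2)·wrap + 2·C·cosβ = 34·4.1106 + 2·64.5988 = 268.9567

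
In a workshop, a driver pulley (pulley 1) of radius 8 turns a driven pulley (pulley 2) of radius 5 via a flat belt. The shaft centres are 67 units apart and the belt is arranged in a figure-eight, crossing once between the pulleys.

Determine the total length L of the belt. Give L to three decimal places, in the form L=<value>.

L=177.371

crossed belt: β = asin((r1+r2)/C) = asin(13/67) = 11.1881°
wrap1 = wrap2 = π + 2β = 202.3761°
tangent length = C·cosβ = 65.7267
L = (r1+r2)·wrap + 2·C·cosβ = 13·3.5321 + 2·65.7267 = 177.3711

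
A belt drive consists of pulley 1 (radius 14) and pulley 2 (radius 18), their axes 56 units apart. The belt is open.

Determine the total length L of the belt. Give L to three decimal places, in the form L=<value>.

L=212.817

open belt: β = asin((r2−r1)/C) = asin(4/56) = 4.0960°
wrap1 = π − 2β = 171.8079°
wrap2 = π + 2β = 188.1921°
tangent length = C·cosβ = 55.8570
L = r1·wrap1 + r2·wrap2 + 2·C·cosβ = 14·2.9986 + 18·3.2846 + 2·55.8570 = 212.8168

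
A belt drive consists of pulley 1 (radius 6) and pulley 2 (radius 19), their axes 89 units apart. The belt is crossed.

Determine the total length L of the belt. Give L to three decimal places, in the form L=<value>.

crossed belt: β = asin((r1+r2)/C) = asin(25/89) = 16.3139°
wrap1 = wrap2 = π + 2β = 212.6277°
tangent length = C·cosβ = 85.4166
L = (r1+r2)·wrap + 2·C·cosβ = 25·3.7111 + 2·85.4166 = 263.6096

L=263.610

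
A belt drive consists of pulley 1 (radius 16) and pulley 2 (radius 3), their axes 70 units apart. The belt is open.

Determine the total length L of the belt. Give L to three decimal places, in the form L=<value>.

L=202.112

open belt: β = asin((r2−r1)/C) = asin(-13/70) = -10.7028°
wrap1 = π − 2β = 201.4056°
wrap2 = π + 2β = 158.5944°
tangent length = C·cosβ = 68.7823
L = r1·wrap1 + r2·wrap2 + 2·C·cosβ = 16·3.5152 + 3·2.7680 + 2·68.7823 = 202.1116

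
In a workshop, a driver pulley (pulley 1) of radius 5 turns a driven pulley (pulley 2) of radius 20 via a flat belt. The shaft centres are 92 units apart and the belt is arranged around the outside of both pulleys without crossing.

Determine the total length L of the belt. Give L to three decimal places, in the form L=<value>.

L=264.991

open belt: β = asin((r2−r1)/C) = asin(15/92) = 9.3836°
wrap1 = π − 2β = 161.2328°
wrap2 = π + 2β = 198.7672°
tangent length = C·cosβ = 90.7689
L = r1·wrap1 + r2·wrap2 + 2·C·cosβ = 5·2.8140 + 20·3.4691 + 2·90.7689 = 264.9909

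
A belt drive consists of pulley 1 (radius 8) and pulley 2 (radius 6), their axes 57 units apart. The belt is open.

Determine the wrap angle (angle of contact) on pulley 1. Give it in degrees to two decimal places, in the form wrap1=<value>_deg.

wrap1=184.02_deg

open belt: β = asin((r2−r1)/C) = asin(-2/57) = -2.0108°
wrap1 = π − 2β = 184.0216°
wrap2 = π + 2β = 175.9784°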